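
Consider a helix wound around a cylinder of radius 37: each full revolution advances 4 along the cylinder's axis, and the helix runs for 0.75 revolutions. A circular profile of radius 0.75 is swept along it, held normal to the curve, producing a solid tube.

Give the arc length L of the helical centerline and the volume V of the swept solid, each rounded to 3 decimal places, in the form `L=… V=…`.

L=174.384 V=308.162

2πR = 2π·37 = 232.477856
per-turn = √(232.477856² + 4²) = √(54045.9537 + 16) = √54061.9537 = 232.512266
L = 0.75 × 232.512266 = 174.384199
V = π·0.75² × L = 1.767146 × 174.384199 = 308.162317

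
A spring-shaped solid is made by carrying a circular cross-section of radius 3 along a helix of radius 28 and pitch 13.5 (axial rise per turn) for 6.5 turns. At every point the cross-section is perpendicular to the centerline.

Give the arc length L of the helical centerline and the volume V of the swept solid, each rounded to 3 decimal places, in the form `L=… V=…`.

2πR = 2π·28 = 175.929189
per-turn = √(175.929189² + 13.5²) = √(30951.0794 + 182.25) = √31133.3294 = 176.446392
L = 6.5 × 176.446392 = 1146.901551
V = π·3² × L = 28.274334 × 1146.901551 = 32427.877377

L=1146.902 V=32427.877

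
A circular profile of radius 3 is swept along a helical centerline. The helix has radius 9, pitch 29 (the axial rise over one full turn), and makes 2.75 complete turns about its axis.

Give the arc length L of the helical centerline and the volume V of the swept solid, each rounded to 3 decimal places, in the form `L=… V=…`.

2πR = 2π·9 = 56.548668
per-turn = √(56.548668² + 29²) = √(3197.7518 + 841) = √4038.7518 = 63.551175
L = 2.75 × 63.551175 = 174.765731
V = π·3² × L = 28.274334 × 174.765731 = 4941.384626

L=174.766 V=4941.385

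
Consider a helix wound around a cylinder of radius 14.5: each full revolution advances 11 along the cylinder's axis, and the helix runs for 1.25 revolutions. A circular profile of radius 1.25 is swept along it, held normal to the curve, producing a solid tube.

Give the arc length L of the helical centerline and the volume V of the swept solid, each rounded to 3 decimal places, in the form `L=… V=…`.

2πR = 2π·14.5 = 91.106187
per-turn = √(91.106187² + 11²) = √(8300.3373 + 121) = √8421.3373 = 91.767845
L = 1.25 × 91.767845 = 114.709806
V = π·1.25² × L = 4.908739 × 114.709806 = 563.080442

L=114.710 V=563.080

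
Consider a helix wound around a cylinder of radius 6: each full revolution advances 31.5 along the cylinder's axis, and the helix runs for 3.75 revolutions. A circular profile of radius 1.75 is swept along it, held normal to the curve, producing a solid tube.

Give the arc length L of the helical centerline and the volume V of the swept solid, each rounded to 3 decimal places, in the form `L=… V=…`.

2πR = 2π·6 = 37.699112
per-turn = √(37.699112² + 31.5²) = √(1421.2230 + 992.25) = √2413.4730 = 49.127111
L = 3.75 × 49.127111 = 184.226666
V = π·1.75² × L = 9.621128 × 184.226666 = 1772.468245

L=184.227 V=1772.468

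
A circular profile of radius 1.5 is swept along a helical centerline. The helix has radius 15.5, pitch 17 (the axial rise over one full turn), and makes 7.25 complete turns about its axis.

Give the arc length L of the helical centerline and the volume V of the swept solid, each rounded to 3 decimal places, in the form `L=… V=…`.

L=716.749 V=5066.402

2πR = 2π·15.5 = 97.389372
per-turn = √(97.389372² + 17²) = √(9484.6898 + 289) = √9773.6898 = 98.861974
L = 7.25 × 98.861974 = 716.749309
V = π·1.5² × L = 7.068583 × 716.749309 = 5066.402317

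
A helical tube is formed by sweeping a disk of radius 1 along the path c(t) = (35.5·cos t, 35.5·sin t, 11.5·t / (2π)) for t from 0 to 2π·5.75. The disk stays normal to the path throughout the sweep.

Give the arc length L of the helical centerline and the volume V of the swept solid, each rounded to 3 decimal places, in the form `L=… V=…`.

2πR = 2π·35.5 = 223.053078
per-turn = √(223.053078² + 11.5²) = √(49752.6758 + 132.25) = √49884.9258 = 223.349336
L = 5.75 × 223.349336 = 1284.258681
V = π·1² × L = 3.141593 × 1284.258681 = 4034.617636

L=1284.259 V=4034.618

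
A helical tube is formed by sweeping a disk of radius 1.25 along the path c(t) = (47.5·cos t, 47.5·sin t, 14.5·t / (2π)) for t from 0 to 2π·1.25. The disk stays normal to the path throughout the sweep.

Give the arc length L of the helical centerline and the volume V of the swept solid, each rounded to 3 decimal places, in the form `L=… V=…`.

L=373.504 V=1833.434

2πR = 2π·47.5 = 298.451302
per-turn = √(298.451302² + 14.5²) = √(89073.1797 + 210.25) = √89283.4297 = 298.803329
L = 1.25 × 298.803329 = 373.504162
V = π·1.25² × L = 4.908739 × 373.504162 = 1833.434267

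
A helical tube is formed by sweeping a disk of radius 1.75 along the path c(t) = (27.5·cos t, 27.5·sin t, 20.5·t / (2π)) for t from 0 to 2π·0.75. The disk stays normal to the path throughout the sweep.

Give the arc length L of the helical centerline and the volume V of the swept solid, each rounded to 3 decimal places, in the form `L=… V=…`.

L=130.500 V=1255.553

2πR = 2π·27.5 = 172.787596
per-turn = √(172.787596² + 20.5²) = √(29855.5533 + 420.25) = √30275.8033 = 173.999435
L = 0.75 × 173.999435 = 130.499576
V = π·1.75² × L = 9.621128 × 130.499576 = 1255.553061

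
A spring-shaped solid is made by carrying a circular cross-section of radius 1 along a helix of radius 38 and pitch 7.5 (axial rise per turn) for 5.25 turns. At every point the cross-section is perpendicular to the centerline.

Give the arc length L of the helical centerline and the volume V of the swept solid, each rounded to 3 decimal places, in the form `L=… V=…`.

L=1254.114 V=3939.915

2πR = 2π·38 = 238.761042
per-turn = √(238.761042² + 7.5²) = √(57006.8350 + 56.25) = √57063.0850 = 238.878808
L = 5.25 × 238.878808 = 1254.113743
V = π·1² × L = 3.141593 × 1254.113743 = 3939.914522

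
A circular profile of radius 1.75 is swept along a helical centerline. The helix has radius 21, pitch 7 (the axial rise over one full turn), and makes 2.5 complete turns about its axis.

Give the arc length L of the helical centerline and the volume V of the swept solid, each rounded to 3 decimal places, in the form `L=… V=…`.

2πR = 2π·21 = 131.946891
per-turn = √(131.946891² + 7²) = √(17409.9822 + 49) = √17458.9822 = 132.132442
L = 2.5 × 132.132442 = 330.331104
V = π·1.75² × L = 9.621128 × 330.331104 = 3178.157673

L=330.331 V=3178.158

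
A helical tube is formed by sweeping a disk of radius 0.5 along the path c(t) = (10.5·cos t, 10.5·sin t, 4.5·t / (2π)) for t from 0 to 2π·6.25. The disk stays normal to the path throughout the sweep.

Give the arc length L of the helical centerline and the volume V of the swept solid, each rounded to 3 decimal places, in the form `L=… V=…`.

L=413.292 V=324.599

2πR = 2π·10.5 = 65.973446
per-turn = √(65.973446² + 4.5²) = √(4352.4955 + 20.25) = √4372.7455 = 66.126738
L = 6.25 × 66.126738 = 413.292115
V = π·0.5² × L = 0.785398 × 413.292115 = 324.598868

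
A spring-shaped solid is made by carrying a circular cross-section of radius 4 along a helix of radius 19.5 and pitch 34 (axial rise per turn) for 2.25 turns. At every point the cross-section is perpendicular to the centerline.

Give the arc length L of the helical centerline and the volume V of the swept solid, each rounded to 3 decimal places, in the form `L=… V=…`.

2πR = 2π·19.5 = 122.522113
per-turn = √(122.522113² + 34²) = √(15011.6683 + 1156) = √16167.6683 = 127.152146
L = 2.25 × 127.152146 = 286.092329
V = π·4² × L = 50.265482 × 286.092329 = 14380.568947

L=286.092 V=14380.569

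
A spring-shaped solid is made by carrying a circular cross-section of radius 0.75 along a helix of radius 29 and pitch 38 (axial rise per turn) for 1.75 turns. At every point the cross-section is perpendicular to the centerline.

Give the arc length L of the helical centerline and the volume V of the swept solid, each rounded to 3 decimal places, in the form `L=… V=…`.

2πR = 2π·29 = 182.212374
per-turn = √(182.212374² + 38²) = √(33201.3492 + 1444) = √34645.3492 = 186.132612
L = 1.75 × 186.132612 = 325.732071
V = π·0.75² × L = 1.767146 × 325.732071 = 575.616083

L=325.732 V=575.616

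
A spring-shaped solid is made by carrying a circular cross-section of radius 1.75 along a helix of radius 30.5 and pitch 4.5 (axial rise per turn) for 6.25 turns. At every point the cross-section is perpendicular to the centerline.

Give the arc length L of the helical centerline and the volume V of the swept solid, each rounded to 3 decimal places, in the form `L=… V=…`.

L=1198.062 V=11526.711

2πR = 2π·30.5 = 191.637152
per-turn = √(191.637152² + 4.5²) = √(36724.7980 + 20.25) = √36745.0480 = 191.689979
L = 6.25 × 191.689979 = 1198.062368
V = π·1.75² × L = 9.621128 × 1198.062368 = 11526.710793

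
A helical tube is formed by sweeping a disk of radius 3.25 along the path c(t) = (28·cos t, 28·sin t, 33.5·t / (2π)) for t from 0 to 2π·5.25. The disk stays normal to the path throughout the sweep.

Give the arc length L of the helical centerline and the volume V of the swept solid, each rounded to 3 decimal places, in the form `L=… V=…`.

2πR = 2π·28 = 175.929189
per-turn = √(175.929189² + 33.5²) = √(30951.0794 + 1122.25) = √32073.3294 = 179.090283
L = 5.25 × 179.090283 = 940.223985
V = π·3.25² × L = 33.183072 × 940.223985 = 31199.520564

L=940.224 V=31199.521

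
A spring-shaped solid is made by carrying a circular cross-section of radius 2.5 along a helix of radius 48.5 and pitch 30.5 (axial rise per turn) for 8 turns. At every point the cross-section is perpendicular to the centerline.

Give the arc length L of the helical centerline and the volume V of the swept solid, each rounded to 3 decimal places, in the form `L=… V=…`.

L=2450.056 V=48106.739

2πR = 2π·48.5 = 304.734487
per-turn = √(304.734487² + 30.5²) = √(92863.1078 + 930.25) = √93793.3578 = 306.257013
L = 8 × 306.257013 = 2450.056101
V = π·2.5² × L = 19.634954 × 2450.056101 = 48106.739056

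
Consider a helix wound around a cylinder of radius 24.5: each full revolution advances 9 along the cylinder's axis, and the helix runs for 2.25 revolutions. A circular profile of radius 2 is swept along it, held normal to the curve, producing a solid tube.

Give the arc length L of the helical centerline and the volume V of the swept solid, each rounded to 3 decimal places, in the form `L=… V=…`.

L=346.952 V=4359.928

2πR = 2π·24.5 = 153.938040
per-turn = √(153.938040² + 9²) = √(23696.9202 + 81) = √23777.9202 = 154.200908
L = 2.25 × 154.200908 = 346.952044
V = π·2² × L = 12.566371 × 346.952044 = 4359.927970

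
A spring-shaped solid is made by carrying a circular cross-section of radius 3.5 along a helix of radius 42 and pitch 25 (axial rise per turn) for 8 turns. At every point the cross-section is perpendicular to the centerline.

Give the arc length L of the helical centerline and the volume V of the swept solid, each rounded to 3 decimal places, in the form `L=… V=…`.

L=2120.603 V=81610.352

2πR = 2π·42 = 263.893783
per-turn = √(263.893783² + 25²) = √(69639.9287 + 625) = √70264.9287 = 265.075326
L = 8 × 265.075326 = 2120.602611
V = π·3.5² × L = 38.484510 × 2120.602611 = 81610.352404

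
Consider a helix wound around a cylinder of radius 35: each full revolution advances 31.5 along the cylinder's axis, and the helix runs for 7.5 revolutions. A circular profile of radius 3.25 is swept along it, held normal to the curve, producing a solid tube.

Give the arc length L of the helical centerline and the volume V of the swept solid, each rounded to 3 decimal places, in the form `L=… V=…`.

2πR = 2π·35 = 219.911486
per-turn = √(219.911486² + 31.5²) = √(48361.0616 + 992.25) = √49353.3116 = 222.156052
L = 7.5 × 222.156052 = 1666.170392
V = π·3.25² × L = 33.183072 × 1666.170392 = 55288.652758

L=1666.170 V=55288.653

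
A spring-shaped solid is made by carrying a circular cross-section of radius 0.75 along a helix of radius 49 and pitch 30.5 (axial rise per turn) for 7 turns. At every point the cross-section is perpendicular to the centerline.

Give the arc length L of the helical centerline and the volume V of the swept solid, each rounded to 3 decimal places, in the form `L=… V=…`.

2πR = 2π·49 = 307.876080
per-turn = √(307.876080² + 30.5²) = √(94787.6807 + 930.25) = √95717.9307 = 309.383145
L = 7 × 309.383145 = 2165.682018
V = π·0.75² × L = 1.767146 × 2165.682018 = 3827.076029

L=2165.682 V=3827.076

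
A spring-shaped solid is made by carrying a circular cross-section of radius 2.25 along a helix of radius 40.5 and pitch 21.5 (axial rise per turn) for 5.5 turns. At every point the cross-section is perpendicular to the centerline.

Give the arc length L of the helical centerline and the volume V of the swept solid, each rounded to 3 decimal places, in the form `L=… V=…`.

2πR = 2π·40.5 = 254.469005
per-turn = √(254.469005² + 21.5²) = √(64754.4745 + 462.25) = √65216.7245 = 255.375654
L = 5.5 × 255.375654 = 1404.566095
V = π·2.25² × L = 15.904313 × 1404.566095 = 22338.658536

L=1404.566 V=22338.659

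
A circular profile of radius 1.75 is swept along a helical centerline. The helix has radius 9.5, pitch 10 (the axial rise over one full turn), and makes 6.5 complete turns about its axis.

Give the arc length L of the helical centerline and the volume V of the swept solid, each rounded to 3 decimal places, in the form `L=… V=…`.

L=393.394 V=3784.892

2πR = 2π·9.5 = 59.690260
per-turn = √(59.690260² + 10²) = √(3562.9272 + 100) = √3662.9272 = 60.522121
L = 6.5 × 60.522121 = 393.393790
V = π·1.75² × L = 9.621128 × 393.393790 = 3784.891808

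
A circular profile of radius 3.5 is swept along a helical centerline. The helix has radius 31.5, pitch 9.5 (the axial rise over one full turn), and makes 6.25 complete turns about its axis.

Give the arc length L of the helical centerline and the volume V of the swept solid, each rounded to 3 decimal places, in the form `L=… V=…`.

L=1238.426 V=47660.228

2πR = 2π·31.5 = 197.920337
per-turn = √(197.920337² + 9.5²) = √(39172.4599 + 90.25) = √39262.7099 = 198.148202
L = 6.25 × 198.148202 = 1238.426261
V = π·3.5² × L = 38.484510 × 1238.426261 = 47660.227838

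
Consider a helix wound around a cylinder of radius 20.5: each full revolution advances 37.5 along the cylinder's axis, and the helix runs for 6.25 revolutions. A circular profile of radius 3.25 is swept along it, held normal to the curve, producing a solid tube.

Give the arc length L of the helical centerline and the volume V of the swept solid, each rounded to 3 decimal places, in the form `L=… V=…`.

L=838.457 V=27822.576

2πR = 2π·20.5 = 128.805299
per-turn = √(128.805299² + 37.5²) = √(16590.8050 + 1406.25) = √17997.0550 = 134.153103
L = 6.25 × 134.153103 = 838.456893
V = π·3.25² × L = 33.183072 × 838.456893 = 27822.575777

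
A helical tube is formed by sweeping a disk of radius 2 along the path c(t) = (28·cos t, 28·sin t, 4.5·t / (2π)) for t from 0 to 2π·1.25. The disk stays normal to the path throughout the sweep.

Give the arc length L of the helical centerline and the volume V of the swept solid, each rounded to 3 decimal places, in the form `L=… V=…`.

L=219.983 V=2764.393

2πR = 2π·28 = 175.929189
per-turn = √(175.929189² + 4.5²) = √(30951.0794 + 20.25) = √30971.3294 = 175.986731
L = 1.25 × 175.986731 = 219.983413
V = π·2² × L = 12.566371 × 219.983413 = 2764.393102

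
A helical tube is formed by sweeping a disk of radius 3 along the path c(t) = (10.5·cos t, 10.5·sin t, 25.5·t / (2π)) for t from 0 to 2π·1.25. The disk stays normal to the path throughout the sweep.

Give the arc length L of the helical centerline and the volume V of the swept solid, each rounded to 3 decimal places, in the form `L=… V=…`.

2πR = 2π·10.5 = 65.973446
per-turn = √(65.973446² + 25.5²) = √(4352.4955 + 650.25) = √5002.7455 = 70.730089
L = 1.25 × 70.730089 = 88.412612
V = π·3² × L = 28.274334 × 88.412612 = 2499.807703

L=88.413 V=2499.808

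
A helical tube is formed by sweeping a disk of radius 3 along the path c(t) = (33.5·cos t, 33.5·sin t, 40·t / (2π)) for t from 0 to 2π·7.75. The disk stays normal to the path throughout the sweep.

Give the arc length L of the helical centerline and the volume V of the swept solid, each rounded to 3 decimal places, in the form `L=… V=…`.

L=1660.466 V=46948.578

2πR = 2π·33.5 = 210.486708
per-turn = √(210.486708² + 40²) = √(44304.6542 + 1600) = √45904.6542 = 214.253714
L = 7.75 × 214.253714 = 1660.466287
V = π·3² × L = 28.274334 × 1660.466287 = 46948.578199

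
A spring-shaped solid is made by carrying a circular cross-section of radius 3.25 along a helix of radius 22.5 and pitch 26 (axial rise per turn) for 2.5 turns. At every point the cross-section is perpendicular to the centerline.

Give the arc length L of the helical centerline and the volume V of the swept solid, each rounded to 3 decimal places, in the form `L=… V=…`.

L=359.357 V=11924.557

2πR = 2π·22.5 = 141.371669
per-turn = √(141.371669² + 26²) = √(19985.9489 + 676) = √20661.9489 = 143.742648
L = 2.5 × 143.742648 = 359.356621
V = π·3.25² × L = 33.183072 × 359.356621 = 11924.556757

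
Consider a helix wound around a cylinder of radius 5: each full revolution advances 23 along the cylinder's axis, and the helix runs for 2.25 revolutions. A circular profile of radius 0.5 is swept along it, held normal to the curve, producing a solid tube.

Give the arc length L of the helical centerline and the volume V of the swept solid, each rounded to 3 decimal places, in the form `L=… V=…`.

2πR = 2π·5 = 31.415927
per-turn = √(31.415927² + 23²) = √(986.9604 + 529) = √1515.9604 = 38.935337
L = 2.25 × 38.935337 = 87.604507
V = π·0.5² × L = 0.785398 × 87.604507 = 68.804419

L=87.605 V=68.804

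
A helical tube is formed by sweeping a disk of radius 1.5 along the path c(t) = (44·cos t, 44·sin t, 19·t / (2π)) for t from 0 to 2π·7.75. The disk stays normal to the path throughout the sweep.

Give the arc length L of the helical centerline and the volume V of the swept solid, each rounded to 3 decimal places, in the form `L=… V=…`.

2πR = 2π·44 = 276.460154
per-turn = √(276.460154² + 19²) = √(76430.2165 + 361) = √76791.2165 = 277.112281
L = 7.75 × 277.112281 = 2147.620181
V = π·1.5² × L = 7.068583 × 2147.620181 = 15180.632509

L=2147.620 V=15180.633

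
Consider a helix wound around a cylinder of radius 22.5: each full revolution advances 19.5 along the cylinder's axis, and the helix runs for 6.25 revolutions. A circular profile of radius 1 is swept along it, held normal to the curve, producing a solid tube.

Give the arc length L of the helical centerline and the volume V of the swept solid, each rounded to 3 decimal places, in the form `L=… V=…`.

L=891.939 V=2802.108

2πR = 2π·22.5 = 141.371669
per-turn = √(141.371669² + 19.5²) = √(19985.9489 + 380.25) = √20366.1989 = 142.710192
L = 6.25 × 142.710192 = 891.938700
V = π·1² × L = 3.141593 × 891.938700 = 2802.108068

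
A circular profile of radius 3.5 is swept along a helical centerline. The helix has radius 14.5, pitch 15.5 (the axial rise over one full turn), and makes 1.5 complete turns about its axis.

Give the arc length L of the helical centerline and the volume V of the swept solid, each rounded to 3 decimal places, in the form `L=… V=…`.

L=138.623 V=5334.836

2πR = 2π·14.5 = 91.106187
per-turn = √(91.106187² + 15.5²) = √(8300.3373 + 240.25) = √8540.5873 = 92.415298
L = 1.5 × 92.415298 = 138.622947
V = π·3.5² × L = 38.484510 × 138.622947 = 5334.836190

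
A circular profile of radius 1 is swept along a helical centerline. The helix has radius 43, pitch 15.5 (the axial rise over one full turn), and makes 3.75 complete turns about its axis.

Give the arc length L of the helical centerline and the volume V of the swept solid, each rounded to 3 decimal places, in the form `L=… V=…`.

L=1014.830 V=3188.181

2πR = 2π·43 = 270.176968
per-turn = √(270.176968² + 15.5²) = √(72995.5942 + 240.25) = √73235.8442 = 270.621219
L = 3.75 × 270.621219 = 1014.829571
V = π·1² × L = 3.141593 × 1014.829571 = 3188.181125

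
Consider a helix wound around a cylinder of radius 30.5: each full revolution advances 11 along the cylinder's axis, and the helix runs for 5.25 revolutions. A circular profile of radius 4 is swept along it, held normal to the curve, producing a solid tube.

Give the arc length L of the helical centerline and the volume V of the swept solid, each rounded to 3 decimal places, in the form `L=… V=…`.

2πR = 2π·30.5 = 191.637152
per-turn = √(191.637152² + 11²) = √(36724.7980 + 121) = √36845.7980 = 191.952593
L = 5.25 × 191.952593 = 1007.751113
V = π·4² × L = 50.265482 × 1007.751113 = 50655.095916

L=1007.751 V=50655.096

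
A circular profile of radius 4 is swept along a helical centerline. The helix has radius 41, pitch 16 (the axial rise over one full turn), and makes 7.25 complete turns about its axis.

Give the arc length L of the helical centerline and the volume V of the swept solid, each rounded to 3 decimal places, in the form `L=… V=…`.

L=1871.276 V=94060.576

2πR = 2π·41 = 257.610598
per-turn = √(257.610598² + 16²) = √(66363.2200 + 256) = √66619.2200 = 258.106993
L = 7.25 × 258.106993 = 1871.275701
V = π·4² × L = 50.265482 × 1871.275701 = 94060.575945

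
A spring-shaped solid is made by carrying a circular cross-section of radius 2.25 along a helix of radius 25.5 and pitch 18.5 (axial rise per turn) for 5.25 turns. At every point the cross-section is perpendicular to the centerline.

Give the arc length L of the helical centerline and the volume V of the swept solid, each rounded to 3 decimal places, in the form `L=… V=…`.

2πR = 2π·25.5 = 160.221225
per-turn = √(160.221225² + 18.5²) = √(25670.8410 + 342.25) = √26013.0910 = 161.285743
L = 5.25 × 161.285743 = 846.750153
V = π·2.25² × L = 15.904313 × 846.750153 = 13466.979308

L=846.750 V=13466.979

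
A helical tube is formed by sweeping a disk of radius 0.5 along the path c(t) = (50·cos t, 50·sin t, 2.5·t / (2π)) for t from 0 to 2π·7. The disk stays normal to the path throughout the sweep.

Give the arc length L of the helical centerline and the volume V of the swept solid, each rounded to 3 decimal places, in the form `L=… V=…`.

2πR = 2π·50 = 314.159265
per-turn = √(314.159265² + 2.5²) = √(98696.0440 + 6.25) = √98702.2940 = 314.169212
L = 7 × 314.169212 = 2199.184487
V = π·0.5² × L = 0.785398 × 2199.184487 = 1727.235457

L=2199.184 V=1727.235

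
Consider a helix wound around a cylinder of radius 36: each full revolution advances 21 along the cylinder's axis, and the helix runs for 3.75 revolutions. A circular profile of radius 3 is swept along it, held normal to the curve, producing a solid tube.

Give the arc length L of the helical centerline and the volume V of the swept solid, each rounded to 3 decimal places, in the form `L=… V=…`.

L=851.878 V=24086.276

2πR = 2π·36 = 226.194671
per-turn = √(226.194671² + 21²) = √(51164.0292 + 441) = √51605.0292 = 227.167404
L = 3.75 × 227.167404 = 851.877763
V = π·3² × L = 28.274334 × 851.877763 = 24086.276302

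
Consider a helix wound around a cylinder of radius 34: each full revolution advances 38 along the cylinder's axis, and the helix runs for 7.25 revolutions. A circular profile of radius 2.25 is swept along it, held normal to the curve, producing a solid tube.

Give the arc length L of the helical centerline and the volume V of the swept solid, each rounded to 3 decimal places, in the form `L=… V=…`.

2πR = 2π·34 = 213.628300
per-turn = √(213.628300² + 38²) = √(45637.0508 + 1444) = √47081.0508 = 216.981683
L = 7.25 × 216.981683 = 1573.117202
V = π·2.25² × L = 15.904313 × 1573.117202 = 25019.348060

L=1573.117 V=25019.348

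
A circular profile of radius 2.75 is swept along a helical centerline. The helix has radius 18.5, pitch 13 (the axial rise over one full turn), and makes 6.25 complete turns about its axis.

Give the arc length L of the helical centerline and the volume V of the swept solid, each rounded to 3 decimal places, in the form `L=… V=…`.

L=731.023 V=17367.851

2πR = 2π·18.5 = 116.238928
per-turn = √(116.238928² + 13²) = √(13511.4884 + 169) = √13680.4884 = 116.963620
L = 6.25 × 116.963620 = 731.022626
V = π·2.75² × L = 23.758294 × 731.022626 = 17367.850783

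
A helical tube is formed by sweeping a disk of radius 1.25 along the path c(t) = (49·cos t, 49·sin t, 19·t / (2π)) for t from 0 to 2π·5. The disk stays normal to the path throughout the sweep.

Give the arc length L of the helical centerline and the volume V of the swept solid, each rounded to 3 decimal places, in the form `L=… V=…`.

2πR = 2π·49 = 307.876080
per-turn = √(307.876080² + 19²) = √(94787.6807 + 361) = √95148.6807 = 308.461798
L = 5 × 308.461798 = 1542.308989
V = π·1.25² × L = 4.908739 × 1542.308989 = 7570.791545

L=1542.309 V=7570.792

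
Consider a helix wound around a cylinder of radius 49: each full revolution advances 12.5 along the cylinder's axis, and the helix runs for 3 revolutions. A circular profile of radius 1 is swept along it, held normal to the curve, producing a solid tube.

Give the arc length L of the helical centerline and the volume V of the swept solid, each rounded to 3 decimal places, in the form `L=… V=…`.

L=924.389 V=2904.054

2πR = 2π·49 = 307.876080
per-turn = √(307.876080² + 12.5²) = √(94787.6807 + 156.25) = √94943.9307 = 308.129730
L = 3 × 308.129730 = 924.389191
V = π·1² × L = 3.141593 × 924.389191 = 2904.054291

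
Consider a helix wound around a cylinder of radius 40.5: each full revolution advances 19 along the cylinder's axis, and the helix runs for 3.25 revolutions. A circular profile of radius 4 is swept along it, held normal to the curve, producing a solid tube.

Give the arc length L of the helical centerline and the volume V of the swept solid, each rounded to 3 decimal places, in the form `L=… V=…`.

L=829.326 V=41686.489

2πR = 2π·40.5 = 254.469005
per-turn = √(254.469005² + 19²) = √(64754.4745 + 361) = √65115.4745 = 255.177339
L = 3.25 × 255.177339 = 829.326353
V = π·4² × L = 50.265482 × 829.326353 = 41686.489229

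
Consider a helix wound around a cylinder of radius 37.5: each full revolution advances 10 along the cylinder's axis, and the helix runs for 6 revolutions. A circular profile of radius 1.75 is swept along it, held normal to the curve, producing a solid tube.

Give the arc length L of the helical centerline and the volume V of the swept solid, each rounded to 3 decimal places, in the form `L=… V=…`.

L=1414.989 V=13613.793

2πR = 2π·37.5 = 235.619449
per-turn = √(235.619449² + 10²) = √(55516.5248 + 100) = √55616.5248 = 235.831560
L = 6 × 235.831560 = 1414.989361
V = π·1.75² × L = 9.621128 × 1414.989361 = 13613.793054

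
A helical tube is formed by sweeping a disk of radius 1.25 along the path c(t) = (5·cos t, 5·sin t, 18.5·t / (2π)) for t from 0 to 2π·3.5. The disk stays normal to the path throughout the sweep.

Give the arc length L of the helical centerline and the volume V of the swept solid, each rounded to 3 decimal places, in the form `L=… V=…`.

L=127.604 V=626.376

2πR = 2π·5 = 31.415927
per-turn = √(31.415927² + 18.5²) = √(986.9604 + 342.25) = √1329.2104 = 36.458338
L = 3.5 × 36.458338 = 127.604184
V = π·1.25² × L = 4.908739 × 127.604184 = 626.375576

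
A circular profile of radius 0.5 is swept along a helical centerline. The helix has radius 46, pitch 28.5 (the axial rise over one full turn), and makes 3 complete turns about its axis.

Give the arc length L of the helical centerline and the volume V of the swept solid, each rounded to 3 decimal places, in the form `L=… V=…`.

L=871.285 V=684.305

2πR = 2π·46 = 289.026524
per-turn = √(289.026524² + 28.5²) = √(83536.3317 + 812.25) = √84348.5817 = 290.428273
L = 3 × 290.428273 = 871.284818
V = π·0.5² × L = 0.785398 × 871.284818 = 684.305496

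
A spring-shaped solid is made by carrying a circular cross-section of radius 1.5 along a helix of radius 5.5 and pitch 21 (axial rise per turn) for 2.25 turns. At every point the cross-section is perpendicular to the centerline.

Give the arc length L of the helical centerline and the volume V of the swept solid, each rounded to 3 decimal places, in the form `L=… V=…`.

2πR = 2π·5.5 = 34.557519
per-turn = √(34.557519² + 21²) = √(1194.2221 + 441) = √1635.2221 = 40.437880
L = 2.25 × 40.437880 = 90.985230
V = π·1.5² × L = 7.068583 × 90.985230 = 643.136692

L=90.985 V=643.137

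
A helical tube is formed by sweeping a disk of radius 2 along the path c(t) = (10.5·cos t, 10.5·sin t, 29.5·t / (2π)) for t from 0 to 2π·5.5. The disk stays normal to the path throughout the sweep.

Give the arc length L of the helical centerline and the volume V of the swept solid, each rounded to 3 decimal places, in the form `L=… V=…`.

L=397.477 V=4994.845

2πR = 2π·10.5 = 65.973446
per-turn = √(65.973446² + 29.5²) = √(4352.4955 + 870.25) = √5222.7455 = 72.268565
L = 5.5 × 72.268565 = 397.477110
V = π·2² × L = 12.566371 × 397.477110 = 4994.844669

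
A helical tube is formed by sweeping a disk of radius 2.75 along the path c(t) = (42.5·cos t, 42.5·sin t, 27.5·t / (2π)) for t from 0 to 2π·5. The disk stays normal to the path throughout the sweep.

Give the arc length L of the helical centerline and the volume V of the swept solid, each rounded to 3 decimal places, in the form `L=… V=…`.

2πR = 2π·42.5 = 267.035376
per-turn = √(267.035376² + 27.5²) = √(71307.8918 + 756.25) = √72064.1418 = 268.447652
L = 5 × 268.447652 = 1342.238259
V = π·2.75² × L = 23.758294 × 1342.238259 = 31889.291779

L=1342.238 V=31889.292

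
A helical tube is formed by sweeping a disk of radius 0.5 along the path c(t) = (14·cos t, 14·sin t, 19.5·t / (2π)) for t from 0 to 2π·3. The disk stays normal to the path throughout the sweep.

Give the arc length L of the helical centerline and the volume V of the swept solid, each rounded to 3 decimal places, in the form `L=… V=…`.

2πR = 2π·14 = 87.964594
per-turn = √(87.964594² + 19.5²) = √(7737.7699 + 380.25) = √8118.0199 = 90.100055
L = 3 × 90.100055 = 270.300164
V = π·0.5² × L = 0.785398 × 270.300164 = 212.293252

L=270.300 V=212.293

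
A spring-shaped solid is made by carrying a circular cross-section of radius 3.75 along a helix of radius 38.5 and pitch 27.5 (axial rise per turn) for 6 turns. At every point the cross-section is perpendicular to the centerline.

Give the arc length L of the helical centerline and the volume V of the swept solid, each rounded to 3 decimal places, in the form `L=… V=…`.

2πR = 2π·38.5 = 241.902634
per-turn = √(241.902634² + 27.5²) = √(58516.8845 + 756.25) = √59273.1345 = 243.460745
L = 6 × 243.460745 = 1460.764472
V = π·3.75² × L = 44.178647 × 1460.764472 = 64534.597494

L=1460.764 V=64534.597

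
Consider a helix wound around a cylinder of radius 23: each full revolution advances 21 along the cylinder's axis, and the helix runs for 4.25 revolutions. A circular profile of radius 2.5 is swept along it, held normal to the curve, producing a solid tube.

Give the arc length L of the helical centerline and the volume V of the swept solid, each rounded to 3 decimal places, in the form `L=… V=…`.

L=620.632 V=12186.084

2πR = 2π·23 = 144.513262
per-turn = √(144.513262² + 21²) = √(20884.0829 + 441) = √21325.0829 = 146.031103
L = 4.25 × 146.031103 = 620.632186
V = π·2.5² × L = 19.634954 × 620.632186 = 12186.084473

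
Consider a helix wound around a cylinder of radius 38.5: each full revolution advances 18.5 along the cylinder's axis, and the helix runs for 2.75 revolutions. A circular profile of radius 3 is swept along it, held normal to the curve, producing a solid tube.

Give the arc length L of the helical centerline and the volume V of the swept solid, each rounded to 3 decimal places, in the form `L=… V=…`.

L=667.175 V=18863.923

2πR = 2π·38.5 = 241.902634
per-turn = √(241.902634² + 18.5²) = √(58516.8845 + 342.25) = √58859.1345 = 242.609016
L = 2.75 × 242.609016 = 667.174793
V = π·3² × L = 28.274334 × 667.174793 = 18863.922859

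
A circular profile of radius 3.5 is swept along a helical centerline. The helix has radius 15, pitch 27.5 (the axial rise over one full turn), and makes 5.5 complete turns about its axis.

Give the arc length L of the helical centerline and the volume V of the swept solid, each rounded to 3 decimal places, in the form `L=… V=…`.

2πR = 2π·15 = 94.247780
per-turn = √(94.247780² + 27.5²) = √(8882.6440 + 756.25) = √9638.8940 = 98.177869
L = 5.5 × 98.177869 = 539.978279
V = π·3.5² × L = 38.484510 × 539.978279 = 20780.799500

L=539.978 V=20780.800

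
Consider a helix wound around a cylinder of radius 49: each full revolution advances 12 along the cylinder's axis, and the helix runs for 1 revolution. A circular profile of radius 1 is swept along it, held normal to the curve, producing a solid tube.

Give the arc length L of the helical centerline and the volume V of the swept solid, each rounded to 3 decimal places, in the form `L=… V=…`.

2πR = 2π·49 = 307.876080
per-turn = √(307.876080² + 12²) = √(94787.6807 + 144) = √94931.6807 = 308.109852
L = 1 × 308.109852 = 308.109852
V = π·1² × L = 3.141593 × 308.109852 = 967.955646

L=308.110 V=967.956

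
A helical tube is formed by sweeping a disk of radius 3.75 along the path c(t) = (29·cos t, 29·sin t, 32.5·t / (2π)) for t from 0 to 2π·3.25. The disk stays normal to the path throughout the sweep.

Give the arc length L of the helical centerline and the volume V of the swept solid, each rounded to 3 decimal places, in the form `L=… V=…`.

2πR = 2π·29 = 182.212374
per-turn = √(182.212374² + 32.5²) = √(33201.3492 + 1056.25) = √34257.5992 = 185.088085
L = 3.25 × 185.088085 = 601.536276
V = π·3.75² × L = 44.178647 × 601.536276 = 26575.058619

L=601.536 V=26575.059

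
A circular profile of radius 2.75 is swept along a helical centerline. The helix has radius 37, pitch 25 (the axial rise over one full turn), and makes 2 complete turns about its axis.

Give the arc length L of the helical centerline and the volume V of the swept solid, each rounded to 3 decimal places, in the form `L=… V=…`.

2πR = 2π·37 = 232.477856
per-turn = √(232.477856² + 25²) = √(54045.9537 + 625) = √54670.9537 = 233.818207
L = 2 × 233.818207 = 467.636413
V = π·2.75² × L = 23.758294 × 467.636413 = 11110.243593

L=467.636 V=11110.244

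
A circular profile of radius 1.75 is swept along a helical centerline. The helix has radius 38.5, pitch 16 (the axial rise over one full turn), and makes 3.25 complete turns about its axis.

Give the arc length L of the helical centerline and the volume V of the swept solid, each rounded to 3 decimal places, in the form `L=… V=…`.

L=787.901 V=7580.500

2πR = 2π·38.5 = 241.902634
per-turn = √(241.902634² + 16²) = √(58516.8845 + 256) = √58772.8845 = 242.431195
L = 3.25 × 242.431195 = 787.901385
V = π·1.75² × L = 9.621128 × 787.901385 = 7580.499684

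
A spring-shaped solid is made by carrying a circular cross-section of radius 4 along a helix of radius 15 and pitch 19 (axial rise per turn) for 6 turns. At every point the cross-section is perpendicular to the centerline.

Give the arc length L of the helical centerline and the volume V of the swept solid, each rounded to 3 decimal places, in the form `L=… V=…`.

L=576.863 V=28996.308

2πR = 2π·15 = 94.247780
per-turn = √(94.247780² + 19²) = √(8882.6440 + 361) = √9243.6440 = 96.143871
L = 6 × 96.143871 = 576.863227
V = π·4² × L = 50.265482 × 576.863227 = 28996.308414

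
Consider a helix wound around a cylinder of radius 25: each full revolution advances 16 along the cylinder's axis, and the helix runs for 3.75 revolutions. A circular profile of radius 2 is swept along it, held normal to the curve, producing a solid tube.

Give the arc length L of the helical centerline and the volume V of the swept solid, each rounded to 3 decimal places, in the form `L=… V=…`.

2πR = 2π·25 = 157.079633
per-turn = √(157.079633² + 16²) = √(24674.0110 + 256) = √24930.0110 = 157.892403
L = 3.75 × 157.892403 = 592.096512
V = π·2² × L = 12.566371 × 592.096512 = 7440.504211

L=592.097 V=7440.504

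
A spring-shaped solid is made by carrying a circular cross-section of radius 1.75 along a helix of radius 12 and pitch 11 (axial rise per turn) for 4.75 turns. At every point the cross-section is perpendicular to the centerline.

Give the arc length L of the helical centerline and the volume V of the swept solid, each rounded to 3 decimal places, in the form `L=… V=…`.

L=361.933 V=3482.203

2πR = 2π·12 = 75.398224
per-turn = √(75.398224² + 11²) = √(5684.8921 + 121) = √5805.8921 = 76.196405
L = 4.75 × 76.196405 = 361.932924
V = π·1.75² × L = 9.621128 × 361.932924 = 3482.202806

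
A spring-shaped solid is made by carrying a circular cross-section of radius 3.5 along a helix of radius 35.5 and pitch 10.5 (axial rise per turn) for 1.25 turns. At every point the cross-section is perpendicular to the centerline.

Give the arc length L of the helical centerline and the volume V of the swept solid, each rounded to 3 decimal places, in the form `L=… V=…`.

2πR = 2π·35.5 = 223.053078
per-turn = √(223.053078² + 10.5²) = √(49752.6758 + 110.25) = √49862.9258 = 223.300080
L = 1.25 × 223.300080 = 279.125100
V = π·3.5² × L = 38.484510 × 279.125100 = 10741.992710

L=279.125 V=10741.993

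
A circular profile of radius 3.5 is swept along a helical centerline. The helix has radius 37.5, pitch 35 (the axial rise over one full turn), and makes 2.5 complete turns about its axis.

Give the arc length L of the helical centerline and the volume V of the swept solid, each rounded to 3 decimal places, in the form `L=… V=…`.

2πR = 2π·37.5 = 235.619449
per-turn = √(235.619449² + 35²) = √(55516.5248 + 1225) = √56741.5248 = 238.204796
L = 2.5 × 238.204796 = 595.511990
V = π·3.5² × L = 38.484510 × 595.511990 = 22917.987122

L=595.512 V=22917.987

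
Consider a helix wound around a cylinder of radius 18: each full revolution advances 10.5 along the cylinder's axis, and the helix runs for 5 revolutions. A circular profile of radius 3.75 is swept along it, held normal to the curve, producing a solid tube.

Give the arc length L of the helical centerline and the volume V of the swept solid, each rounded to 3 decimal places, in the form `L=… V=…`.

2πR = 2π·18 = 113.097336
per-turn = √(113.097336² + 10.5²) = √(12791.0073 + 110.25) = √12901.2573 = 113.583702
L = 5 × 113.583702 = 567.918509
V = π·3.75² × L = 44.178647 × 567.918509 = 25089.871148

L=567.919 V=25089.871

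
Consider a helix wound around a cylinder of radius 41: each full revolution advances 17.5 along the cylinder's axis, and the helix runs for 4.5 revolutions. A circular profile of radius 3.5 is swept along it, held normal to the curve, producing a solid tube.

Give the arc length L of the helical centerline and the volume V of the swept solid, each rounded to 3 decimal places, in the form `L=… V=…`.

L=1161.919 V=44715.900

2πR = 2π·41 = 257.610598
per-turn = √(257.610598² + 17.5²) = √(66363.2200 + 306.25) = √66669.4700 = 258.204318
L = 4.5 × 258.204318 = 1161.919432
V = π·3.5² × L = 38.484510 × 1161.919432 = 44715.900022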